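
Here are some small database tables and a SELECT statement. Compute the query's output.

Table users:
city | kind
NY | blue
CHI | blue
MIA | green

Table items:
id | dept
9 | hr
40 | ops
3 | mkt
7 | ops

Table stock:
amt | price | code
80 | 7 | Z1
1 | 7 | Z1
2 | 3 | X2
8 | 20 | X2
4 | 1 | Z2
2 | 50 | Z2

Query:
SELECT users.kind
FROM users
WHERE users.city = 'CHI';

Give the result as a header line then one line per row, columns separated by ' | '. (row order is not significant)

== RESULT ==
users.kind
blue

Derivation:
After WHERE (1 rows):
users.city | users.kind
CHI | blue
After SELECT (1 rows):
users.kind
blue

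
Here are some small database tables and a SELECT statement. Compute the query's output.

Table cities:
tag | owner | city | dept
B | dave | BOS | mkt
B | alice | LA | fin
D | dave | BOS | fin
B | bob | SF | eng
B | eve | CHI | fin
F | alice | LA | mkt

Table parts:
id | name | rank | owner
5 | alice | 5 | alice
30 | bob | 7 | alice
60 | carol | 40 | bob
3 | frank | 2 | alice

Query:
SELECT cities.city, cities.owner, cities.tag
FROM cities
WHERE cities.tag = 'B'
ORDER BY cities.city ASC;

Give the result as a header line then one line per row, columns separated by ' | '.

== RESULT ==
cities.city | cities.owner | cities.tag
BOS | dave | B
CHI | eve | B
LA | alice | B
SF | bob | B

Derivation:
After WHERE (4 rows):
cities.tag | cities.owner | cities.city | cities.dept
B | dave | BOS | mkt
B | alice | LA | fin
B | bob | SF | eng
B | eve | CHI | fin
After SELECT (4 rows):
cities.city | cities.owner | cities.tag
BOS | dave | B
LA | alice | B
SF | bob | B
CHI | eve | B
After ORDER BY (4 rows):
cities.city | cities.owner | cities.tag
BOS | dave | B
CHI | eve | B
LA | alice | B
SF | bob | B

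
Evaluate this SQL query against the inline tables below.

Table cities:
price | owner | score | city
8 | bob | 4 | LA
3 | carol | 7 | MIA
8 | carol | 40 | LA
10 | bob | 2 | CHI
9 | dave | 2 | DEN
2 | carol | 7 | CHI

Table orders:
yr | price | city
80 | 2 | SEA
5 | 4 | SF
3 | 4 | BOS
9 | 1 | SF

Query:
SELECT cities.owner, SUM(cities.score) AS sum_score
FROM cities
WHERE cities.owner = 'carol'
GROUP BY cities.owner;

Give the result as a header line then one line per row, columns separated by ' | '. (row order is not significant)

After WHERE (3 rows):
cities.price | cities.owner | cities.score | cities.city
3 | carol | 7 | MIA
8 | carol | 40 | LA
2 | carol | 7 | CHI
After GROUP BY (1 rows):
cities.owner | sum_score
carol | 54

== RESULT ==
cities.owner | sum_score
carol | 54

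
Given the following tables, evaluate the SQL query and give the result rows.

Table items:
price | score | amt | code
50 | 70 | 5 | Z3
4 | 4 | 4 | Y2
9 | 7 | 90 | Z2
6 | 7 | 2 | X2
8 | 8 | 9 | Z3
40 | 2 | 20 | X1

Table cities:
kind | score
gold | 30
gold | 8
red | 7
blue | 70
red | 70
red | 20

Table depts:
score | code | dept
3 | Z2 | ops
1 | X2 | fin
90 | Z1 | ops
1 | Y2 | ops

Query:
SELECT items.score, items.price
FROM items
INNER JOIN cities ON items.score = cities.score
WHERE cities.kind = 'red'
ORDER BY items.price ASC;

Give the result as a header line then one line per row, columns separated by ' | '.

== RESULT ==
items.score | items.price
7 | 6
7 | 9
70 | 50

Derivation:
After JOIN cities (5 rows):
items.price | items.score | items.amt | items.code | cities.kind | cities.score
50 | 70 | 5 | Z3 | blue | 70
50 | 70 | 5 | Z3 | red | 70
9 | 7 | 90 | Z2 | red | 7
6 | 7 | 2 | X2 | red | 7
8 | 8 | 9 | Z3 | gold | 8
After WHERE (3 rows):
items.price | items.score | items.amt | items.code | cities.kind | cities.score
50 | 70 | 5 | Z3 | red | 70
9 | 7 | 90 | Z2 | red | 7
6 | 7 | 2 | X2 | red | 7
After SELECT (3 rows):
items.score | items.price
70 | 50
7 | 9
7 | 6
After ORDER BY (3 rows):
items.score | items.price
7 | 6
7 | 9
70 | 50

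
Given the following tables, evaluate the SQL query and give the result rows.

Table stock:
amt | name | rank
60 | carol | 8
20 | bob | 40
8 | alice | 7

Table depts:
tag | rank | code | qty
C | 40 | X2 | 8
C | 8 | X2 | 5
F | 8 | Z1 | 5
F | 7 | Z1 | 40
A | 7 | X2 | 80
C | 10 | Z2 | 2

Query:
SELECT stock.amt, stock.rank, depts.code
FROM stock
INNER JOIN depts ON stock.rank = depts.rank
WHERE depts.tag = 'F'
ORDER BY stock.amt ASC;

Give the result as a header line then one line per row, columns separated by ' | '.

== RESULT ==
stock.amt | stock.rank | depts.code
8 | 7 | Z1
60 | 8 | Z1

Derivation:
After JOIN depts (5 rows):
stock.amt | stock.name | stock.rank | depts.tag | depts.rank | depts.code | depts.qty
60 | carol | 8 | C | 8 | X2 | 5
60 | carol | 8 | F | 8 | Z1 | 5
20 | bob | 40 | C | 40 | X2 | 8
8 | alice | 7 | F | 7 | Z1 | 40
8 | alice | 7 | A | 7 | X2 | 80
After WHERE (2 rows):
stock.amt | stock.name | stock.rank | depts.tag | depts.rank | depts.code | depts.qty
60 | carol | 8 | F | 8 | Z1 | 5
8 | alice | 7 | F | 7 | Z1 | 40
After SELECT (2 rows):
stock.amt | stock.rank | depts.code
60 | 8 | Z1
8 | 7 | Z1
After ORDER BY (2 rows):
stock.amt | stock.rank | depts.code
8 | 7 | Z1
60 | 8 | Z1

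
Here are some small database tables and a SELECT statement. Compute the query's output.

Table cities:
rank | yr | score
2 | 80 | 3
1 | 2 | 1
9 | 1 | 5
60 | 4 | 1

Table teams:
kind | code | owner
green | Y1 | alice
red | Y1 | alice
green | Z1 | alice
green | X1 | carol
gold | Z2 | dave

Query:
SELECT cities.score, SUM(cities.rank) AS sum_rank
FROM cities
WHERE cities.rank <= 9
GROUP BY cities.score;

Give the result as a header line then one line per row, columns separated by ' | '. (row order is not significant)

After WHERE (3 rows):
cities.rank | cities.yr | cities.score
2 | 80 | 3
1 | 2 | 1
9 | 1 | 5
After GROUP BY (3 rows):
cities.score | sum_rank
3 | 2
1 | 1
5 | 9

== RESULT ==
cities.score | sum_rank
3 | 2
1 | 1
5 | 9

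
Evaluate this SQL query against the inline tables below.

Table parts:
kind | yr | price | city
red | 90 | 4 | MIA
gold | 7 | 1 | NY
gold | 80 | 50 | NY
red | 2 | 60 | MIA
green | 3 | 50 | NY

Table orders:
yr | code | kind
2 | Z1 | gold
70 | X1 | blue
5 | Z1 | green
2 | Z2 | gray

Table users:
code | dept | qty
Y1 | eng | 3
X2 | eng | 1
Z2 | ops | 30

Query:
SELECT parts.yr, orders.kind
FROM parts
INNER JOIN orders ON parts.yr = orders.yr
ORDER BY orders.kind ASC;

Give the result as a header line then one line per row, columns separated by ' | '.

== RESULT ==
parts.yr | orders.kind
2 | gold
2 | gray

Derivation:
After JOIN orders (2 rows):
parts.kind | parts.yr | parts.price | parts.city | orders.yr | orders.code | orders.kind
red | 2 | 60 | MIA | 2 | Z1 | gold
red | 2 | 60 | MIA | 2 | Z2 | gray
After SELECT (2 rows):
parts.yr | orders.kind
2 | gold
2 | gray
After ORDER BY (2 rows):
parts.yr | orders.kind
2 | gold
2 | gray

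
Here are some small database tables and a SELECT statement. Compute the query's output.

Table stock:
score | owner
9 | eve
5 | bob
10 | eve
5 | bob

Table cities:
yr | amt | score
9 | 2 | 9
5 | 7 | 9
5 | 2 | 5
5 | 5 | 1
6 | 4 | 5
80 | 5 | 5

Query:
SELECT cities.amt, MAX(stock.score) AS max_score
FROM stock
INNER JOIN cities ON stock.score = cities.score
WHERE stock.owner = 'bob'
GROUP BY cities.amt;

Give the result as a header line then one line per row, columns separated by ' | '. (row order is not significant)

After JOIN cities (8 rows):
stock.score | stock.owner | cities.yr | cities.amt | cities.score
9 | eve | 9 | 2 | 9
9 | eve | 5 | 7 | 9
5 | bob | 5 | 2 | 5
5 | bob | 6 | 4 | 5
5 | bob | 80 | 5 | 5
5 | bob | 5 | 2 | 5
5 | bob | 6 | 4 | 5
5 | bob | 80 | 5 | 5
After WHERE (6 rows):
stock.score | stock.owner | cities.yr | cities.amt | cities.score
5 | bob | 5 | 2 | 5
5 | bob | 6 | 4 | 5
5 | bob | 80 | 5 | 5
5 | bob | 5 | 2 | 5
5 | bob | 6 | 4 | 5
5 | bob | 80 | 5 | 5
After GROUP BY (3 rows):
cities.amt | max_score
2 | 5
4 | 5
5 | 5

== RESULT ==
cities.amt | max_score
2 | 5
4 | 5
5 | 5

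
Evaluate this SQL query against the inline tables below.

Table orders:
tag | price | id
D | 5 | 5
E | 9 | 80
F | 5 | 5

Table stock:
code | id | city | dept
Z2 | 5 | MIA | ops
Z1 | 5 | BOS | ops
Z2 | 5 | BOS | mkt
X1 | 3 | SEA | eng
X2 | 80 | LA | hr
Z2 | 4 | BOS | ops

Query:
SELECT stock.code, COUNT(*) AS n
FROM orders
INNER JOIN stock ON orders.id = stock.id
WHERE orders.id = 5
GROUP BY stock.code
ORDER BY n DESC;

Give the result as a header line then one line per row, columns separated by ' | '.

After JOIN stock (7 rows):
orders.tag | orders.price | orders.id | stock.code | stock.id | stock.city | stock.dept
D | 5 | 5 | Z2 | 5 | MIA | ops
D | 5 | 5 | Z1 | 5 | BOS | ops
D | 5 | 5 | Z2 | 5 | BOS | mkt
E | 9 | 80 | X2 | 80 | LA | hr
F | 5 | 5 | Z2 | 5 | MIA | ops
F | 5 | 5 | Z1 | 5 | BOS | ops
F | 5 | 5 | Z2 | 5 | BOS | mkt
After WHERE (6 rows):
orders.tag | orders.price | orders.id | stock.code | stock.id | stock.city | stock.dept
D | 5 | 5 | Z2 | 5 | MIA | ops
D | 5 | 5 | Z1 | 5 | BOS | ops
D | 5 | 5 | Z2 | 5 | BOS | mkt
F | 5 | 5 | Z2 | 5 | MIA | ops
F | 5 | 5 | Z1 | 5 | BOS | ops
F | 5 | 5 | Z2 | 5 | BOS | mkt
After GROUP BY (2 rows):
stock.code | n
Z2 | 4
Z1 | 2
After ORDER BY (2 rows):
stock.code | n
Z2 | 4
Z1 | 2

== RESULT ==
stock.code | n
Z2 | 4
Z1 | 2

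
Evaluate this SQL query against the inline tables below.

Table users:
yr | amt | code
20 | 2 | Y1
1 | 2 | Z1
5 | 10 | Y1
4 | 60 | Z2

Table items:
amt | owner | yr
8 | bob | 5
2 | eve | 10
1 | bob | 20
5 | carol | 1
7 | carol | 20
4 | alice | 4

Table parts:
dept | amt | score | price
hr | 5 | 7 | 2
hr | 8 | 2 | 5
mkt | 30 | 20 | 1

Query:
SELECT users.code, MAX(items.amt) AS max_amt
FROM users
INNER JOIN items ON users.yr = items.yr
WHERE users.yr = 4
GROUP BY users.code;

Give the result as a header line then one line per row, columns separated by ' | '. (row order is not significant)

After JOIN items (5 rows):
users.yr | users.amt | users.code | items.amt | items.owner | items.yr
20 | 2 | Y1 | 1 | bob | 20
20 | 2 | Y1 | 7 | carol | 20
1 | 2 | Z1 | 5 | carol | 1
5 | 10 | Y1 | 8 | bob | 5
4 | 60 | Z2 | 4 | alice | 4
After WHERE (1 rows):
users.yr | users.amt | users.code | items.amt | items.owner | items.yr
4 | 60 | Z2 | 4 | alice | 4
After GROUP BY (1 rows):
users.code | max_amt
Z2 | 4

== RESULT ==
users.code | max_amt
Z2 | 4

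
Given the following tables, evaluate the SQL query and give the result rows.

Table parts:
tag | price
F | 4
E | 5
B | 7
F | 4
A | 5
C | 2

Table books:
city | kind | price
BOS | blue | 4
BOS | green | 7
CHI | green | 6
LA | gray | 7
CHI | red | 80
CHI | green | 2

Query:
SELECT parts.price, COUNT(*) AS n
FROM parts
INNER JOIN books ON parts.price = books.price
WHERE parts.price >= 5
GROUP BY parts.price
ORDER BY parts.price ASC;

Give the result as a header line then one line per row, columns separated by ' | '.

== RESULT ==
parts.price | n
7 | 2

Derivation:
After JOIN books (5 rows):
parts.tag | parts.price | books.city | books.kind | books.price
F | 4 | BOS | blue | 4
B | 7 | BOS | green | 7
B | 7 | LA | gray | 7
F | 4 | BOS | blue | 4
C | 2 | CHI | green | 2
After WHERE (2 rows):
parts.tag | parts.price | books.city | books.kind | books.price
B | 7 | BOS | green | 7
B | 7 | LA | gray | 7
After GROUP BY (1 rows):
parts.price | n
7 | 2
After ORDER BY (1 rows):
parts.price | n
7 | 2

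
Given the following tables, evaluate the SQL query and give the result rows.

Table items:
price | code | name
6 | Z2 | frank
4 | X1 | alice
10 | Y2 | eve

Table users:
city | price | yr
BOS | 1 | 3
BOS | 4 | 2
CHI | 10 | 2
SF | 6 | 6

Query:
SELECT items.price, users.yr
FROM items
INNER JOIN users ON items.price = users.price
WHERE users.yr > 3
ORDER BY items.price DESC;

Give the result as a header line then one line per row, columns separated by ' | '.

== RESULT ==
items.price | users.yr
6 | 6

Derivation:
After JOIN users (3 rows):
items.price | items.code | items.name | users.city | users.price | users.yr
6 | Z2 | frank | SF | 6 | 6
4 | X1 | alice | BOS | 4 | 2
10 | Y2 | eve | CHI | 10 | 2
After WHERE (1 rows):
items.price | items.code | items.name | users.city | users.price | users.yr
6 | Z2 | frank | SF | 6 | 6
After SELECT (1 rows):
items.price | users.yr
6 | 6
After ORDER BY (1 rows):
items.price | users.yr
6 | 6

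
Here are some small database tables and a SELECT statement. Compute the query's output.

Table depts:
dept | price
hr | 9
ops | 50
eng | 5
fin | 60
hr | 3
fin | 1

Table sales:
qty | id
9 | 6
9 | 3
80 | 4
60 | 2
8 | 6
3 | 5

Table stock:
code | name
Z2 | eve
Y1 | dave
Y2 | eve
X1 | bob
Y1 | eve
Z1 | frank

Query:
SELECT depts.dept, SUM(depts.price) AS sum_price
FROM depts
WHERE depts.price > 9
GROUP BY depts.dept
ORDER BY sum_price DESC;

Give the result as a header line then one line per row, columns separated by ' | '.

== RESULT ==
depts.dept | sum_price
fin | 60
ops | 50

Derivation:
After WHERE (2 rows):
depts.dept | depts.price
ops | 50
fin | 60
After GROUP BY (2 rows):
depts.dept | sum_price
ops | 50
fin | 60
After ORDER BY (2 rows):
depts.dept | sum_price
fin | 60
ops | 50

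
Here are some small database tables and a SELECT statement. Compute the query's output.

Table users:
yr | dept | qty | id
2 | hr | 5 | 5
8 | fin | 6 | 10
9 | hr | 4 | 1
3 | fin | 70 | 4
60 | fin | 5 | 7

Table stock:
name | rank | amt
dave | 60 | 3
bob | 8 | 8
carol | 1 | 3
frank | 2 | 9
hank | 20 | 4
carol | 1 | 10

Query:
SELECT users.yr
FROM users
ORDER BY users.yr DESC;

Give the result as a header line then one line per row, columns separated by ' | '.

== RESULT ==
users.yr
60
9
8
3
2

Derivation:
After SELECT (5 rows):
users.yr
2
8
9
3
60
After ORDER BY (5 rows):
users.yr
60
9
8
3
2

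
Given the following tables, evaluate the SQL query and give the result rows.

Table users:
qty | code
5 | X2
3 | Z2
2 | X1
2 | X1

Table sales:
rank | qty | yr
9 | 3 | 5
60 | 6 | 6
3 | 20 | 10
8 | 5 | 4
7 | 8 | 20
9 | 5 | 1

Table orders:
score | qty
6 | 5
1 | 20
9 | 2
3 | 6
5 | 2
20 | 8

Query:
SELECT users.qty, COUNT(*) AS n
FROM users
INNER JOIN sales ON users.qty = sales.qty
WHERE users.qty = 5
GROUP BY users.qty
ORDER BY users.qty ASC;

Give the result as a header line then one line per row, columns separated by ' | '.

After JOIN sales (3 rows):
users.qty | users.code | sales.rank | sales.qty | sales.yr
5 | X2 | 8 | 5 | 4
5 | X2 | 9 | 5 | 1
3 | Z2 | 9 | 3 | 5
After WHERE (2 rows):
users.qty | users.code | sales.rank | sales.qty | sales.yr
5 | X2 | 8 | 5 | 4
5 | X2 | 9 | 5 | 1
After GROUP BY (1 rows):
users.qty | n
5 | 2
After ORDER BY (1 rows):
users.qty | n
5 | 2

== RESULT ==
users.qty | n
5 | 2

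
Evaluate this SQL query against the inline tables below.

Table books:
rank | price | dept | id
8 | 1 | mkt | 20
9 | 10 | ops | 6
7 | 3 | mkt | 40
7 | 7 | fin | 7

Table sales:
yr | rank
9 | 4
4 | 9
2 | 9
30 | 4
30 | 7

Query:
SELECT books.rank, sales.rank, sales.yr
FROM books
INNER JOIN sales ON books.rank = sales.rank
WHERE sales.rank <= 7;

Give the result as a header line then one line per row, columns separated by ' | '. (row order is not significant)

== RESULT ==
books.rank | sales.rank | sales.yr
7 | 7 | 30
7 | 7 | 30

Derivation:
After JOIN sales (4 rows):
books.rank | books.price | books.dept | books.id | sales.yr | sales.rank
9 | 10 | ops | 6 | 4 | 9
9 | 10 | ops | 6 | 2 | 9
7 | 3 | mkt | 40 | 30 | 7
7 | 7 | fin | 7 | 30 | 7
After WHERE (2 rows):
books.rank | books.price | books.dept | books.id | sales.yr | sales.rank
7 | 3 | mkt | 40 | 30 | 7
7 | 7 | fin | 7 | 30 | 7
After SELECT (2 rows):
books.rank | sales.rank | sales.yr
7 | 7 | 30
7 | 7 | 30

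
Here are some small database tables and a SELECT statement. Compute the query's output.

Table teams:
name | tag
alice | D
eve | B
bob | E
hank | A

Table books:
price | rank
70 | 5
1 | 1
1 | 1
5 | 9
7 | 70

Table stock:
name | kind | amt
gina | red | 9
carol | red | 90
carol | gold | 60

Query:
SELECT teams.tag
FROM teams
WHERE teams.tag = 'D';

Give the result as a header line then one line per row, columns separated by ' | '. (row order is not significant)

After WHERE (1 rows):
teams.name | teams.tag
alice | D
After SELECT (1 rows):
teams.tag
D

== RESULT ==
teams.tag
D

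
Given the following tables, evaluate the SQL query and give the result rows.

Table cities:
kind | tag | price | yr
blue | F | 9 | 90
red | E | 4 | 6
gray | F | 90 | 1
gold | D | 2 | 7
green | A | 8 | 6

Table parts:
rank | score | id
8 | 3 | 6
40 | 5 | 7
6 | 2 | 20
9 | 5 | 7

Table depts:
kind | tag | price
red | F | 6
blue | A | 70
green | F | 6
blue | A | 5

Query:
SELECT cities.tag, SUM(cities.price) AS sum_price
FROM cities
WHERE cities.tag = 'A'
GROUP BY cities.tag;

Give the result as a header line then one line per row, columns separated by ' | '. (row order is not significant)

== RESULT ==
cities.tag | sum_price
A | 8

Derivation:
After WHERE (1 rows):
cities.kind | cities.tag | cities.price | cities.yr
green | A | 8 | 6
After GROUP BY (1 rows):
cities.tag | sum_price
A | 8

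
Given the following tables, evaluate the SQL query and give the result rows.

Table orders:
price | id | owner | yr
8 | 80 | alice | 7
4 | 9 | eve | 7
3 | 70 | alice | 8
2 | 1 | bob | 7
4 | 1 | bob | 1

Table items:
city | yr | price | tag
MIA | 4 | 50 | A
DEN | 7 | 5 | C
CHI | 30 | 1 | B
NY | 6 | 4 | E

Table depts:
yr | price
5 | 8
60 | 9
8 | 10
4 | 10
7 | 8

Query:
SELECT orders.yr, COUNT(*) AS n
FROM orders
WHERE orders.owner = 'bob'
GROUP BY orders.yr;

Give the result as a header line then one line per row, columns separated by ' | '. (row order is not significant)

== RESULT ==
orders.yr | n
7 | 1
1 | 1

Derivation:
After WHERE (2 rows):
orders.price | orders.id | orders.owner | orders.yr
2 | 1 | bob | 7
4 | 1 | bob | 1
After GROUP BY (2 rows):
orders.yr | n
7 | 1
1 | 1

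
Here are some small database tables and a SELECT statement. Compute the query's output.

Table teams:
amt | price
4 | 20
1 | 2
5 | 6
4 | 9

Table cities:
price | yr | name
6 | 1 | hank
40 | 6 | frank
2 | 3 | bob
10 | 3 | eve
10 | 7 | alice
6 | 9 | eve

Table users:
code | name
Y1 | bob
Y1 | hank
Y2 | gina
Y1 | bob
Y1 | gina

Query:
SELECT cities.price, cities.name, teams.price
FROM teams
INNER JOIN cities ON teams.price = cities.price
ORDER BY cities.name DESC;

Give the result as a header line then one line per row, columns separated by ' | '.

After JOIN cities (3 rows):
teams.amt | teams.price | cities.price | cities.yr | cities.name
1 | 2 | 2 | 3 | bob
5 | 6 | 6 | 1 | hank
5 | 6 | 6 | 9 | eve
After SELECT (3 rows):
cities.price | cities.name | teams.price
2 | bob | 2
6 | hank | 6
6 | eve | 6
After ORDER BY (3 rows):
cities.price | cities.name | teams.price
6 | hank | 6
6 | eve | 6
2 | bob | 2

== RESULT ==
cities.price | cities.name | teams.price
6 | hank | 6
6 | eve | 6
2 | bob | 2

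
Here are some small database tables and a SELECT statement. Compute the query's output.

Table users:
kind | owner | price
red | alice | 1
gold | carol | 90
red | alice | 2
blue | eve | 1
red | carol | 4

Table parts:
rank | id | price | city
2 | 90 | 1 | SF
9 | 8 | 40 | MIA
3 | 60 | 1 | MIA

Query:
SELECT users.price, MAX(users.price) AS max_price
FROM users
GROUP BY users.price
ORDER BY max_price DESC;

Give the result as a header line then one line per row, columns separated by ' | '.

== RESULT ==
users.price | max_price
90 | 90
4 | 4
2 | 2
1 | 1

Derivation:
After GROUP BY (4 rows):
users.price | max_price
1 | 1
90 | 90
2 | 2
4 | 4
After ORDER BY (4 rows):
users.price | max_price
90 | 90
4 | 4
2 | 2
1 | 1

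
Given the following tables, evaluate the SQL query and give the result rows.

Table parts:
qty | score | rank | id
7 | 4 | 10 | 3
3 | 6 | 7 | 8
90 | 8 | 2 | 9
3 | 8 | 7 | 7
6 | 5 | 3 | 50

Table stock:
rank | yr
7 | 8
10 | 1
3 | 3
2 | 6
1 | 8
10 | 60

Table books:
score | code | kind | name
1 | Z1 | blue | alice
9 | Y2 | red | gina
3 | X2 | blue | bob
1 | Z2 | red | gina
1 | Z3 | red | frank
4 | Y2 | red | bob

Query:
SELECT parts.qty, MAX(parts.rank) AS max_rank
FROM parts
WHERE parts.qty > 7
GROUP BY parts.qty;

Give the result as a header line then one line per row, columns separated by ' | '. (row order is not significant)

After WHERE (1 rows):
parts.qty | parts.score | parts.rank | parts.id
90 | 8 | 2 | 9
After GROUP BY (1 rows):
parts.qty | max_rank
90 | 2

== RESULT ==
parts.qty | max_rank
90 | 2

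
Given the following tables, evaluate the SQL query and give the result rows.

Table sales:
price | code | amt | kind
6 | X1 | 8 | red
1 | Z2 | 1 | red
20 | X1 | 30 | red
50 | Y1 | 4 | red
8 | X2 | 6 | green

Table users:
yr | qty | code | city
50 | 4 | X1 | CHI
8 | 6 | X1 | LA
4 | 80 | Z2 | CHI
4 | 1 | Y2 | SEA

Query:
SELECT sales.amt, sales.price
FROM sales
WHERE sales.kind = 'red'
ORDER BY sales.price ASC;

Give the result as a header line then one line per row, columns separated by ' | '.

== RESULT ==
sales.amt | sales.price
1 | 1
8 | 6
30 | 20
4 | 50

Derivation:
After WHERE (4 rows):
sales.price | sales.code | sales.amt | sales.kind
6 | X1 | 8 | red
1 | Z2 | 1 | red
20 | X1 | 30 | red
50 | Y1 | 4 | red
After SELECT (4 rows):
sales.amt | sales.price
8 | 6
1 | 1
30 | 20
4 | 50
After ORDER BY (4 rows):
sales.amt | sales.price
1 | 1
8 | 6
30 | 20
4 | 50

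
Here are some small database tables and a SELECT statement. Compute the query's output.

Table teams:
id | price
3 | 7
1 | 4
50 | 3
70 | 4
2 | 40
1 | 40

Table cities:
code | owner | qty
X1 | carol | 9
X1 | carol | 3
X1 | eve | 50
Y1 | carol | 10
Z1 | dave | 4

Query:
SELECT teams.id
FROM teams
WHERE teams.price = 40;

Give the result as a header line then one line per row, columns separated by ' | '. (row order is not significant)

After WHERE (2 rows):
teams.id | teams.price
2 | 40
1 | 40
After SELECT (2 rows):
teams.id
2
1

== RESULT ==
teams.id
2
1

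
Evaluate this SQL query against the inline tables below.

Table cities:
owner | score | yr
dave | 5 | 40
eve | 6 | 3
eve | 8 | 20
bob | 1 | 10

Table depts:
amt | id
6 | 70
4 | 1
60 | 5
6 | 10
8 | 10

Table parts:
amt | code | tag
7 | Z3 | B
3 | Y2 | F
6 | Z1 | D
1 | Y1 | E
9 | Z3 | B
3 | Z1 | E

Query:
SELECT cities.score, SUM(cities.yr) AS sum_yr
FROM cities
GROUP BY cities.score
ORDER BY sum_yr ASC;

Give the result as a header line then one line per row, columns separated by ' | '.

After GROUP BY (4 rows):
cities.score | sum_yr
5 | 40
6 | 3
8 | 20
1 | 10
After ORDER BY (4 rows):
cities.score | sum_yr
6 | 3
1 | 10
8 | 20
5 | 40

== RESULT ==
cities.score | sum_yr
6 | 3
1 | 10
8 | 20
5 | 40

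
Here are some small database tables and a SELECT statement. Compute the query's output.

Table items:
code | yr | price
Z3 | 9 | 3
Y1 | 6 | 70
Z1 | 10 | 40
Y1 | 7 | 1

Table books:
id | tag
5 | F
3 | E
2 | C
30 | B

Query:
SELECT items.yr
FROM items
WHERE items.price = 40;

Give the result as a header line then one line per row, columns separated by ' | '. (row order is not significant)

== RESULT ==
items.yr
10

Derivation:
After WHERE (1 rows):
items.code | items.yr | items.price
Z1 | 10 | 40
After SELECT (1 rows):
items.yr
10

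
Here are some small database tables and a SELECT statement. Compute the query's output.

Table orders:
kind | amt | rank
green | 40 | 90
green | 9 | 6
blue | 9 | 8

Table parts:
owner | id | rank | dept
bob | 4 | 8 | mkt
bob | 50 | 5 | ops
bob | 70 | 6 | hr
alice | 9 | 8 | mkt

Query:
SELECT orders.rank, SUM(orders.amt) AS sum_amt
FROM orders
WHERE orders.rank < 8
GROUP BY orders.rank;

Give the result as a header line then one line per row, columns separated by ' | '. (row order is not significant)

== RESULT ==
orders.rank | sum_amt
6 | 9

Derivation:
After WHERE (1 rows):
orders.kind | orders.amt | orders.rank
green | 9 | 6
After GROUP BY (1 rows):
orders.rank | sum_amt
6 | 9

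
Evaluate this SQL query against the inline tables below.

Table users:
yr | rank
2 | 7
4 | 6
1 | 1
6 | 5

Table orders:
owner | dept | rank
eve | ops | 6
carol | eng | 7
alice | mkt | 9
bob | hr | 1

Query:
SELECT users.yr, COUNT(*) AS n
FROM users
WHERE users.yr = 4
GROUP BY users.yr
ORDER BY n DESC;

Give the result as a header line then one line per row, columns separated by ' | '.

After WHERE (1 rows):
users.yr | users.rank
4 | 6
After GROUP BY (1 rows):
users.yr | n
4 | 1
After ORDER BY (1 rows):
users.yr | n
4 | 1

== RESULT ==
users.yr | n
4 | 1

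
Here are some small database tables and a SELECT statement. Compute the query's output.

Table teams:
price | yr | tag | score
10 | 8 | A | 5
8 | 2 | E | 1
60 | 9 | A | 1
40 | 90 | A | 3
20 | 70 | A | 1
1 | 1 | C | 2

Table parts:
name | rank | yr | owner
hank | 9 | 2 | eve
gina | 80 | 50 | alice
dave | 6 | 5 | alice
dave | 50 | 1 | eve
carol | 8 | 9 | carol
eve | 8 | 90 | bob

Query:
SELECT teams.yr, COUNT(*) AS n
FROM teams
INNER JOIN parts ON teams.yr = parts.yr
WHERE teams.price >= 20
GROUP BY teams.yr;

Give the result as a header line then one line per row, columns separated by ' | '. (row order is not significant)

== RESULT ==
teams.yr | n
9 | 1
90 | 1

Derivation:
After JOIN parts (4 rows):
teams.price | teams.yr | teams.tag | teams.score | parts.name | parts.rank | parts.yr | parts.owner
8 | 2 | E | 1 | hank | 9 | 2 | eve
60 | 9 | A | 1 | carol | 8 | 9 | carol
40 | 90 | A | 3 | eve | 8 | 90 | bob
1 | 1 | C | 2 | dave | 50 | 1 | eve
After WHERE (2 rows):
teams.price | teams.yr | teams.tag | teams.score | parts.name | parts.rank | parts.yr | parts.owner
60 | 9 | A | 1 | carol | 8 | 9 | carol
40 | 90 | A | 3 | eve | 8 | 90 | bob
After GROUP BY (2 rows):
teams.yr | n
9 | 1
90 | 1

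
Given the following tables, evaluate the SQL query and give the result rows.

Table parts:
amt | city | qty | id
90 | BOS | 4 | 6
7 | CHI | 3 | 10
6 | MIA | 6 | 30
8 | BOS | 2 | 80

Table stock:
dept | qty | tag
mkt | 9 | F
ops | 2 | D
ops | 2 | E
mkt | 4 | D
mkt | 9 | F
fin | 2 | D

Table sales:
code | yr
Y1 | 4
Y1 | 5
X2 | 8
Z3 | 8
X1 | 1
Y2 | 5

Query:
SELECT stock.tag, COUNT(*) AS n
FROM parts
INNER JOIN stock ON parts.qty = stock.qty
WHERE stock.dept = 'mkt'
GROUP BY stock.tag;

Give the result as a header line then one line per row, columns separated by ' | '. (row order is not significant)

After JOIN stock (4 rows):
parts.amt | parts.city | parts.qty | parts.id | stock.dept | stock.qty | stock.tag
90 | BOS | 4 | 6 | mkt | 4 | D
8 | BOS | 2 | 80 | ops | 2 | D
8 | BOS | 2 | 80 | ops | 2 | E
8 | BOS | 2 | 80 | fin | 2 | D
After WHERE (1 rows):
parts.amt | parts.city | parts.qty | parts.id | stock.dept | stock.qty | stock.tag
90 | BOS | 4 | 6 | mkt | 4 | D
After GROUP BY (1 rows):
stock.tag | n
D | 1

== RESULT ==
stock.tag | n
D | 1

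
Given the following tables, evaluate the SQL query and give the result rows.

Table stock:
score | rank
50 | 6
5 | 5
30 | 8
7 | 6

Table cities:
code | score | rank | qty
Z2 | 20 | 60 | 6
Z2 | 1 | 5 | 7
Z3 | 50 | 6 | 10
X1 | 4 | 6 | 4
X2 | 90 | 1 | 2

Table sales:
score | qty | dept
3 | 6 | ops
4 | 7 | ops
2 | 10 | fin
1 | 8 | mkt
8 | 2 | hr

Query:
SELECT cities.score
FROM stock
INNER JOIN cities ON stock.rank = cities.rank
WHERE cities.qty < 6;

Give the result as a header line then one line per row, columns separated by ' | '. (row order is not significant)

== RESULT ==
cities.score
4
4

Derivation:
After JOIN cities (5 rows):
stock.score | stock.rank | cities.code | cities.score | cities.rank | cities.qty
50 | 6 | Z3 | 50 | 6 | 10
50 | 6 | X1 | 4 | 6 | 4
5 | 5 | Z2 | 1 | 5 | 7
7 | 6 | Z3 | 50 | 6 | 10
7 | 6 | X1 | 4 | 6 | 4
After WHERE (2 rows):
stock.score | stock.rank | cities.code | cities.score | cities.rank | cities.qty
50 | 6 | X1 | 4 | 6 | 4
7 | 6 | X1 | 4 | 6 | 4
After SELECT (2 rows):
cities.score
4
4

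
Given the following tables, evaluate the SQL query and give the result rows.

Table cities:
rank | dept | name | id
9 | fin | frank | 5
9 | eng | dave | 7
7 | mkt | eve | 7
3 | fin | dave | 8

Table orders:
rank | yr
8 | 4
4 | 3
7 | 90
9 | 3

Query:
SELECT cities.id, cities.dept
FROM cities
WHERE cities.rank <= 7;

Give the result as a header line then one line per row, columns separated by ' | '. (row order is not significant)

After WHERE (2 rows):
cities.rank | cities.dept | cities.name | cities.id
7 | mkt | eve | 7
3 | fin | dave | 8
After SELECT (2 rows):
cities.id | cities.dept
7 | mkt
8 | fin

== RESULT ==
cities.id | cities.dept
7 | mkt
8 | fin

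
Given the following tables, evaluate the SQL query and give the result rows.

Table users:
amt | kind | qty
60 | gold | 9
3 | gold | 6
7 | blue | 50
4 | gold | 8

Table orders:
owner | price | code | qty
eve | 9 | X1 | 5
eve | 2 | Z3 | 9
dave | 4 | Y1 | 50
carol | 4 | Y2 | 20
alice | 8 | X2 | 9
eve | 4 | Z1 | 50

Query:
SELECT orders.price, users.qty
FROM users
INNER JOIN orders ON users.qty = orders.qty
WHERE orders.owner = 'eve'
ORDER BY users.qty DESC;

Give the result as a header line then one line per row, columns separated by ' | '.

== RESULT ==
orders.price | users.qty
4 | 50
2 | 9

Derivation:
After JOIN orders (4 rows):
users.amt | users.kind | users.qty | orders.owner | orders.price | orders.code | orders.qty
60 | gold | 9 | eve | 2 | Z3 | 9
60 | gold | 9 | alice | 8 | X2 | 9
7 | blue | 50 | dave | 4 | Y1 | 50
7 | blue | 50 | eve | 4 | Z1 | 50
After WHERE (2 rows):
users.amt | users.kind | users.qty | orders.owner | orders.price | orders.code | orders.qty
60 | gold | 9 | eve | 2 | Z3 | 9
7 | blue | 50 | eve | 4 | Z1 | 50
After SELECT (2 rows):
orders.price | users.qty
2 | 9
4 | 50
After ORDER BY (2 rows):
orders.price | users.qty
4 | 50
2 | 9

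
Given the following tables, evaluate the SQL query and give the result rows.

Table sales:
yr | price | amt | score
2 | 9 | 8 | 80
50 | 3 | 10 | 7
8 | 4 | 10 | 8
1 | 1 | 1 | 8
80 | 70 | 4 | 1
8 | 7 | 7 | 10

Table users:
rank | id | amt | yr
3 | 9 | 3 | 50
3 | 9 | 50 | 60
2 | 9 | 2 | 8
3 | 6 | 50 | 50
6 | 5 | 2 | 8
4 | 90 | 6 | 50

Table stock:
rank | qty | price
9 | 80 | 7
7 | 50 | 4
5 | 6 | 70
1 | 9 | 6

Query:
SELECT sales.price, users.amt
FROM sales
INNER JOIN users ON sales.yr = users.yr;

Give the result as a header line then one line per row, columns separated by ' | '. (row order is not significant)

After JOIN users (7 rows):
sales.yr | sales.price | sales.amt | sales.score | users.rank | users.id | users.amt | users.yr
50 | 3 | 10 | 7 | 3 | 9 | 3 | 50
50 | 3 | 10 | 7 | 3 | 6 | 50 | 50
50 | 3 | 10 | 7 | 4 | 90 | 6 | 50
8 | 4 | 10 | 8 | 2 | 9 | 2 | 8
8 | 4 | 10 | 8 | 6 | 5 | 2 | 8
8 | 7 | 7 | 10 | 2 | 9 | 2 | 8
8 | 7 | 7 | 10 | 6 | 5 | 2 | 8
After SELECT (7 rows):
sales.price | users.amt
3 | 3
3 | 50
3 | 6
4 | 2
4 | 2
7 | 2
7 | 2

== RESULT ==
sales.price | users.amt
3 | 3
3 | 50
3 | 6
4 | 2
4 | 2
7 | 2
7 | 2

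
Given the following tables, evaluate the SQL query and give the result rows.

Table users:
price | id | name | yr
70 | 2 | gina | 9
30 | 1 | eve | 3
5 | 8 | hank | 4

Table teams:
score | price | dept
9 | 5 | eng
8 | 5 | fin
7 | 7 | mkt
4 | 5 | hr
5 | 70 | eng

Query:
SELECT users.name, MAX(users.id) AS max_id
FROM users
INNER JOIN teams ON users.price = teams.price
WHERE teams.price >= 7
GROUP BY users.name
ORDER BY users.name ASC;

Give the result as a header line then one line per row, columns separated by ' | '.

After JOIN teams (4 rows):
users.price | users.id | users.name | users.yr | teams.score | teams.price | teams.dept
70 | 2 | gina | 9 | 5 | 70 | eng
5 | 8 | hank | 4 | 9 | 5 | eng
5 | 8 | hank | 4 | 8 | 5 | fin
5 | 8 | hank | 4 | 4 | 5 | hr
After WHERE (1 rows):
users.price | users.id | users.name | users.yr | teams.score | teams.price | teams.dept
70 | 2 | gina | 9 | 5 | 70 | eng
After GROUP BY (1 rows):
users.name | max_id
gina | 2
After ORDER BY (1 rows):
users.name | max_id
gina | 2

== RESULT ==
users.name | max_id
gina | 2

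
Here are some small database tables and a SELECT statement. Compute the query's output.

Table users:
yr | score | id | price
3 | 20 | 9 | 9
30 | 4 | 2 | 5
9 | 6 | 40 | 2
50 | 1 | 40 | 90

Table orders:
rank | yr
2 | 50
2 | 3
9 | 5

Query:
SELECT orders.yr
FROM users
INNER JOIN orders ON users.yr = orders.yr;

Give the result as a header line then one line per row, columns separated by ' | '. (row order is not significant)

== RESULT ==
orders.yr
3
50

Derivation:
After JOIN orders (2 rows):
users.yr | users.score | users.id | users.price | orders.rank | orders.yr
3 | 20 | 9 | 9 | 2 | 3
50 | 1 | 40 | 90 | 2 | 50
After SELECT (2 rows):
orders.yr
3
50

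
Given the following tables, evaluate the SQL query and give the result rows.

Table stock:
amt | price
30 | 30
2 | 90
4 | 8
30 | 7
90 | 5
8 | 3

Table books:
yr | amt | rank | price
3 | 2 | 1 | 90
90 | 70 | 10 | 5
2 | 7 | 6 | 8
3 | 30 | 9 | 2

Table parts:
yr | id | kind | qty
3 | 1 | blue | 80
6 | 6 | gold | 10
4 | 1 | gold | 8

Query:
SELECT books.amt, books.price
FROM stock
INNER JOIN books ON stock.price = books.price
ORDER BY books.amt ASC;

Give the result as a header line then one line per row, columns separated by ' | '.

== RESULT ==
books.amt | books.price
2 | 90
7 | 8
70 | 5

Derivation:
After JOIN books (3 rows):
stock.amt | stock.price | books.yr | books.amt | books.rank | books.price
2 | 90 | 3 | 2 | 1 | 90
4 | 8 | 2 | 7 | 6 | 8
90 | 5 | 90 | 70 | 10 | 5
After SELECT (3 rows):
books.amt | books.price
2 | 90
7 | 8
70 | 5
After ORDER BY (3 rows):
books.amt | books.price
2 | 90
7 | 8
70 | 5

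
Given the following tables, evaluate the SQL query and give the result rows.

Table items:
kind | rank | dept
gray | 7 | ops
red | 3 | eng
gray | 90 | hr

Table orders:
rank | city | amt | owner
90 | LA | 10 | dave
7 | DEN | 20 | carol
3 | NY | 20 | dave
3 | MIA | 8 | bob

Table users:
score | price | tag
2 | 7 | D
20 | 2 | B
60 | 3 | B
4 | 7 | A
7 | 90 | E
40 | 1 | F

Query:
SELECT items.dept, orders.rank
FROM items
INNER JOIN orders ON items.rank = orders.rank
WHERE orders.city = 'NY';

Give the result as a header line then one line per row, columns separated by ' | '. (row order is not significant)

== RESULT ==
items.dept | orders.rank
eng | 3

Derivation:
After JOIN orders (4 rows):
items.kind | items.rank | items.dept | orders.rank | orders.city | orders.amt | orders.owner
gray | 7 | ops | 7 | DEN | 20 | carol
red | 3 | eng | 3 | NY | 20 | dave
red | 3 | eng | 3 | MIA | 8 | bob
gray | 90 | hr | 90 | LA | 10 | dave
After WHERE (1 rows):
items.kind | items.rank | items.dept | orders.rank | orders.city | orders.amt | orders.owner
red | 3 | eng | 3 | NY | 20 | dave
After SELECT (1 rows):
items.dept | orders.rank
eng | 3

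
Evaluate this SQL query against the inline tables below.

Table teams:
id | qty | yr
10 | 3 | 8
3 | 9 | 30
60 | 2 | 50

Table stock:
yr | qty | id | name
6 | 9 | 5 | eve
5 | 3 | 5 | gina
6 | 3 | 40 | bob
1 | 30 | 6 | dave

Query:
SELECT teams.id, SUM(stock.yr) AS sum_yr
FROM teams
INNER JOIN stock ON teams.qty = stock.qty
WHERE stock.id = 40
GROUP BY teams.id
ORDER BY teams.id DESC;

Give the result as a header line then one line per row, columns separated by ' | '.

After JOIN stock (3 rows):
teams.id | teams.qty | teams.yr | stock.yr | stock.qty | stock.id | stock.name
10 | 3 | 8 | 5 | 3 | 5 | gina
10 | 3 | 8 | 6 | 3 | 40 | bob
3 | 9 | 30 | 6 | 9 | 5 | eve
After WHERE (1 rows):
teams.id | teams.qty | teams.yr | stock.yr | stock.qty | stock.id | stock.name
10 | 3 | 8 | 6 | 3 | 40 | bob
After GROUP BY (1 rows):
teams.id | sum_yr
10 | 6
After ORDER BY (1 rows):
teams.id | sum_yr
10 | 6

== RESULT ==
teams.id | sum_yr
10 | 6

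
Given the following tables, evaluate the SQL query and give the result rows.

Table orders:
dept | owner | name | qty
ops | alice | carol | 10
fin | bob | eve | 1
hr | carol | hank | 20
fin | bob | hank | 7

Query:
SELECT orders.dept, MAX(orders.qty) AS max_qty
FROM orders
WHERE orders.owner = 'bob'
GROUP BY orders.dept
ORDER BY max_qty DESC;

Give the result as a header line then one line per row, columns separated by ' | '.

After WHERE (2 rows):
orders.dept | orders.owner | orders.name | orders.qty
fin | bob | eve | 1
fin | bob | hank | 7
After GROUP BY (1 rows):
orders.dept | max_qty
fin | 7
After ORDER BY (1 rows):
orders.dept | max_qty
fin | 7

== RESULT ==
orders.dept | max_qty
fin | 7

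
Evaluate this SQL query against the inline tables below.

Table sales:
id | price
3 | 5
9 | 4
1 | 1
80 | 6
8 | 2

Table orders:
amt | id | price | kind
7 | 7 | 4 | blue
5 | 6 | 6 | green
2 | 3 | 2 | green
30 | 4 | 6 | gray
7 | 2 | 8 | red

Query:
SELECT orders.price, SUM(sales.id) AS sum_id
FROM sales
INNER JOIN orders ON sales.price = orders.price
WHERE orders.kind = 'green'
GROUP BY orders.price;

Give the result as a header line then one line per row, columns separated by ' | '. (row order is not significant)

== RESULT ==
orders.price | sum_id
6 | 80
2 | 8

Derivation:
After JOIN orders (4 rows):
sales.id | sales.price | orders.amt | orders.id | orders.price | orders.kind
9 | 4 | 7 | 7 | 4 | blue
80 | 6 | 5 | 6 | 6 | green
80 | 6 | 30 | 4 | 6 | gray
8 | 2 | 2 | 3 | 2 | green
After WHERE (2 rows):
sales.id | sales.price | orders.amt | orders.id | orders.price | orders.kind
80 | 6 | 5 | 6 | 6 | green
8 | 2 | 2 | 3 | 2 | green
After GROUP BY (2 rows):
orders.price | sum_id
6 | 80
2 | 8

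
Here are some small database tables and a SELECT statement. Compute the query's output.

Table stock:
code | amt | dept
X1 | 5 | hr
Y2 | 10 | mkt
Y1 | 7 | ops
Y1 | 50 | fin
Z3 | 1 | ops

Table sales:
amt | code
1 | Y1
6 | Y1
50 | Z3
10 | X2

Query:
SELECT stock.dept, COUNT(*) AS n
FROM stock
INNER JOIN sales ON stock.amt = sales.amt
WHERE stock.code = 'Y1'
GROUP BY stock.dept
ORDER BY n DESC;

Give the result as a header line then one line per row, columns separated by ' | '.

After JOIN sales (3 rows):
stock.code | stock.amt | stock.dept | sales.amt | sales.code
Y2 | 10 | mkt | 10 | X2
Y1 | 50 | fin | 50 | Z3
Z3 | 1 | ops | 1 | Y1
After WHERE (1 rows):
stock.code | stock.amt | stock.dept | sales.amt | sales.code
Y1 | 50 | fin | 50 | Z3
After GROUP BY (1 rows):
stock.dept | n
fin | 1
After ORDER BY (1 rows):
stock.dept | n
fin | 1

== RESULT ==
stock.dept | n
fin | 1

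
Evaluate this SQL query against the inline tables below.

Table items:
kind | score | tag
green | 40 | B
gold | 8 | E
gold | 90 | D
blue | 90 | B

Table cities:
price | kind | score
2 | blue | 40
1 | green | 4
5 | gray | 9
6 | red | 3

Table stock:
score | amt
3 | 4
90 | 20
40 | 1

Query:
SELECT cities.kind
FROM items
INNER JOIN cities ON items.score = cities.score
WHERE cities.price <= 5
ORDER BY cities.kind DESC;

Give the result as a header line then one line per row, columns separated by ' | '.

After JOIN cities (1 rows):
items.kind | items.score | items.tag | cities.price | cities.kind | cities.score
green | 40 | B | 2 | blue | 40
After WHERE (1 rows):
items.kind | items.score | items.tag | cities.price | cities.kind | cities.score
green | 40 | B | 2 | blue | 40
After SELECT (1 rows):
cities.kind
blue
After ORDER BY (1 rows):
cities.kind
blue

== RESULT ==
cities.kind
blue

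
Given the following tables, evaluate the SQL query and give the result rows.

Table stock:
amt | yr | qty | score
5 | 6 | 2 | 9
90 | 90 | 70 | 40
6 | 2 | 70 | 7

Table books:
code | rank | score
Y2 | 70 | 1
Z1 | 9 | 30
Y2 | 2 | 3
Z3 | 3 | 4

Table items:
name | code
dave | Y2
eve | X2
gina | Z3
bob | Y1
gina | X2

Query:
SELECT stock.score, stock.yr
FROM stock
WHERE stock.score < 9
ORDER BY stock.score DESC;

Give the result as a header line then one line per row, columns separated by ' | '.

== RESULT ==
stock.score | stock.yr
7 | 2

Derivation:
After WHERE (1 rows):
stock.amt | stock.yr | stock.qty | stock.score
6 | 2 | 70 | 7
After SELECT (1 rows):
stock.score | stock.yr
7 | 2
After ORDER BY (1 rows):
stock.score | stock.yr
7 | 2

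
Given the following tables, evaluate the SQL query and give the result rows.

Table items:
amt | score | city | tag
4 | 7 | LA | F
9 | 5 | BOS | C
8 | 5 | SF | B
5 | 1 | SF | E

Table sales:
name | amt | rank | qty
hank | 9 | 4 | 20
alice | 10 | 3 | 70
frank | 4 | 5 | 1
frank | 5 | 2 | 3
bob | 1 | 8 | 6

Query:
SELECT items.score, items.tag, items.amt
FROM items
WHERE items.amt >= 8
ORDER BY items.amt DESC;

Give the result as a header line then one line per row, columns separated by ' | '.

== RESULT ==
items.score | items.tag | items.amt
5 | C | 9
5 | B | 8

Derivation:
After WHERE (2 rows):
items.amt | items.score | items.city | items.tag
9 | 5 | BOS | C
8 | 5 | SF | B
After SELECT (2 rows):
items.score | items.tag | items.amt
5 | C | 9
5 | B | 8
After ORDER BY (2 rows):
items.score | items.tag | items.amt
5 | C | 9
5 | B | 8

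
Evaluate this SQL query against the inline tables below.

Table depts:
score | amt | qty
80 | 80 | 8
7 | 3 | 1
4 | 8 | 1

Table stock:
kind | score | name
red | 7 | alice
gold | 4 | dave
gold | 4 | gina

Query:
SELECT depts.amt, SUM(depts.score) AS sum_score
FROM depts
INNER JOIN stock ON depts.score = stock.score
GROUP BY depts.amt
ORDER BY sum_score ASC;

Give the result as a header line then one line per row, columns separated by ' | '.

== RESULT ==
depts.amt | sum_score
3 | 7
8 | 8

Derivation:
After JOIN stock (3 rows):
depts.score | depts.amt | depts.qty | stock.kind | stock.score | stock.name
7 | 3 | 1 | red | 7 | alice
4 | 8 | 1 | gold | 4 | dave
4 | 8 | 1 | gold | 4 | gina
After GROUP BY (2 rows):
depts.amt | sum_score
3 | 7
8 | 8
After ORDER BY (2 rows):
depts.amt | sum_score
3 | 7
8 | 8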